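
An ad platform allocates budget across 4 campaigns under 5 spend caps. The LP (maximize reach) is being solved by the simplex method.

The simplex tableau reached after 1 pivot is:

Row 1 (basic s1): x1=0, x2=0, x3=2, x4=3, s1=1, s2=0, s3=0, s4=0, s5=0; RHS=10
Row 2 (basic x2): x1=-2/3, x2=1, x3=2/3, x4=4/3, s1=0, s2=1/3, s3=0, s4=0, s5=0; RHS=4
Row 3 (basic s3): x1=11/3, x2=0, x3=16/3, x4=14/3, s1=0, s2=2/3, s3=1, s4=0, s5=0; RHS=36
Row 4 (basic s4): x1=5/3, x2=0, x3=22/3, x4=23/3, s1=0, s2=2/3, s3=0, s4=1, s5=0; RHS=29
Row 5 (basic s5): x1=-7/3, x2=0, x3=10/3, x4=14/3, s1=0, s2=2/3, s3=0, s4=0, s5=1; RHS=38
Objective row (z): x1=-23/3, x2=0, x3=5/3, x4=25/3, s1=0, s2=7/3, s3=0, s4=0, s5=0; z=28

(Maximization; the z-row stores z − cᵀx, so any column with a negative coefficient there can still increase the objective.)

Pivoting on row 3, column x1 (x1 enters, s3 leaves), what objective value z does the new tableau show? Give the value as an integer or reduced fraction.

1136/11

Minimum ratio for x1: 36/(11/3) = 108/11.
z changes by −(z-row coeff of x1)·ratio = −(-23/3)·(108/11) = 828/11.
New z = 28 + (828/11) = 1136/11.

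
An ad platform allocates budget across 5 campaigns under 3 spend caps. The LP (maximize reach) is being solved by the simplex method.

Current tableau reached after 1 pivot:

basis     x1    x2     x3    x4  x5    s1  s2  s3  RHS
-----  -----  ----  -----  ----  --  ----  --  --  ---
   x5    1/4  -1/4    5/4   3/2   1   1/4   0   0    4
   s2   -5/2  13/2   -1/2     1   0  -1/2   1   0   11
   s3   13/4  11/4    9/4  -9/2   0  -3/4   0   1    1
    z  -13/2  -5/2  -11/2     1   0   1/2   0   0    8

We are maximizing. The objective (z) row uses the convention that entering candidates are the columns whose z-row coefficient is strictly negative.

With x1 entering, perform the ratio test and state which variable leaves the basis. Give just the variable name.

Ratios: row 1 (x5): 4/(1/4) = 16; row 2 (s2): entry -5/2 ≤ 0, skip; row 3 (s3): 1/(13/4) = 4/13.
Minimum ratio 4/13 is in the s3 row, so s3 leaves.

s3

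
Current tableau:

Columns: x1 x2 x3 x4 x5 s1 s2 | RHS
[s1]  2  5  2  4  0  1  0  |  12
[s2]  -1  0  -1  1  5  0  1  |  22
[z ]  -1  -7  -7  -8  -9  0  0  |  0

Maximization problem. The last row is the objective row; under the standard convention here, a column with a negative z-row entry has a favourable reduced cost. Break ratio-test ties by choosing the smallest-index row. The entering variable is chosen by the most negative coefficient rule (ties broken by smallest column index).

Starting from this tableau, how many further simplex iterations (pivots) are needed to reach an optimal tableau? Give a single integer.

2

pivot: x5 in, s2 out → z = 198/5
pivot: x3 in, s1 out → z = 462/5
No improving column remains; optimal.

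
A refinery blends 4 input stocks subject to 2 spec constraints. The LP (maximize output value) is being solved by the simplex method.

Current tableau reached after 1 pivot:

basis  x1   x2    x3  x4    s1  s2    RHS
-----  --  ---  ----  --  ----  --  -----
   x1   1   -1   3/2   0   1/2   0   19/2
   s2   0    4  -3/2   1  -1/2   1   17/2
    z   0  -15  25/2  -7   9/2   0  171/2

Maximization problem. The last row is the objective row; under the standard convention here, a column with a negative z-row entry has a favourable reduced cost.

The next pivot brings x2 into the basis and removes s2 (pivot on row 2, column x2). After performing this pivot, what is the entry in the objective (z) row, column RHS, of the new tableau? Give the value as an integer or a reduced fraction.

Pivot element is row 2, column x2: 4.
Normalize row 2: new (row 2, RHS) = (17/2)/4 = 17/8.
z-row ← z-row − (-15)·(new row 2): 171/2 − (-15)·(17/8) = 939/8.

939/8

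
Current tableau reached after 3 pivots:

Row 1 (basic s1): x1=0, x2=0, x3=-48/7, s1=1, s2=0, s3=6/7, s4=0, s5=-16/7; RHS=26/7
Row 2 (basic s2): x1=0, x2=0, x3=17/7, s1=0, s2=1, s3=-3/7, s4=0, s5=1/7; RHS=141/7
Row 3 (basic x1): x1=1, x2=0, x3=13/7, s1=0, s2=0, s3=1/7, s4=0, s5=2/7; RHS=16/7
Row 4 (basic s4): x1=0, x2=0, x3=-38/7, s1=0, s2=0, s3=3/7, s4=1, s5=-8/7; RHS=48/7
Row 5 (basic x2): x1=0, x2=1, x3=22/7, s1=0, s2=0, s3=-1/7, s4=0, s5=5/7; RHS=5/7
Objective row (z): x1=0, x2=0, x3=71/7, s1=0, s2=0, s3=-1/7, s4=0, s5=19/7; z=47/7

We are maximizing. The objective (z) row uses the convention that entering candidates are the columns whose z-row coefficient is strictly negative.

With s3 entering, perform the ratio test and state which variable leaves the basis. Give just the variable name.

s1

Ratios: row 1 (s1): (26/7)/(6/7) = 13/3; row 2 (s2): entry -3/7 ≤ 0, skip; row 3 (x1): (16/7)/(1/7) = 16; row 4 (s4): (48/7)/(3/7) = 16; row 5 (x2): entry -1/7 ≤ 0, skip.
Minimum ratio 13/3 is in the s1 row, so s1 leaves.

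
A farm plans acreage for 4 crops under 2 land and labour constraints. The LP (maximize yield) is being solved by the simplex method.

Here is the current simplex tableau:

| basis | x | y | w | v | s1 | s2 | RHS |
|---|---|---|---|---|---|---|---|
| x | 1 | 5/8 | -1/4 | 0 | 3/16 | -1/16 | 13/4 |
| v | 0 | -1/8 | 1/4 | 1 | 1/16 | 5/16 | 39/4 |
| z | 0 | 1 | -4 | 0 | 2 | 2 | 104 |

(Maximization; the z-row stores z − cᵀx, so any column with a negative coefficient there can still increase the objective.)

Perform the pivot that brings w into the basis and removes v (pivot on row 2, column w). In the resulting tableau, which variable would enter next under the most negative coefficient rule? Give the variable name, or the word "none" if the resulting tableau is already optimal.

y

Pivot element 1/4. New z-row = old z-row − (-4)·(row 2/(1/4)).
Updated z-row coefficients: x: 0, y: -1, w: 0, v: 16, s1: 3, s2: 7.
The most negative is -1 in column y, so y would enter next.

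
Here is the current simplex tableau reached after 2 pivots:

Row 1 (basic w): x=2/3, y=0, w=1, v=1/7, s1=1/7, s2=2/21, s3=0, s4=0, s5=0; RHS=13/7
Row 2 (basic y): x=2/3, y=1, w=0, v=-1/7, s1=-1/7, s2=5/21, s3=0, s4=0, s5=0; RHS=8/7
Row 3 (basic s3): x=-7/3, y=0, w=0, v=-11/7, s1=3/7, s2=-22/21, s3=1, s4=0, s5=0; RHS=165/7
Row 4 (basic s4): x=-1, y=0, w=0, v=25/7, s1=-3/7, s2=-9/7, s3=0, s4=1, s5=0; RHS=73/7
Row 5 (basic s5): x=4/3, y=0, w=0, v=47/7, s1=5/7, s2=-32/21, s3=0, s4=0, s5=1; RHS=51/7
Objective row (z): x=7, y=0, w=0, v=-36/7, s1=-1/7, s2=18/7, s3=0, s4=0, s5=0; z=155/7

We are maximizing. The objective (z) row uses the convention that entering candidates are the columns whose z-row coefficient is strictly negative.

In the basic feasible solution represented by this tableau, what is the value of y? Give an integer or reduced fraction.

y is basic (row 2); its value is the RHS of that row: 8/7.

8/7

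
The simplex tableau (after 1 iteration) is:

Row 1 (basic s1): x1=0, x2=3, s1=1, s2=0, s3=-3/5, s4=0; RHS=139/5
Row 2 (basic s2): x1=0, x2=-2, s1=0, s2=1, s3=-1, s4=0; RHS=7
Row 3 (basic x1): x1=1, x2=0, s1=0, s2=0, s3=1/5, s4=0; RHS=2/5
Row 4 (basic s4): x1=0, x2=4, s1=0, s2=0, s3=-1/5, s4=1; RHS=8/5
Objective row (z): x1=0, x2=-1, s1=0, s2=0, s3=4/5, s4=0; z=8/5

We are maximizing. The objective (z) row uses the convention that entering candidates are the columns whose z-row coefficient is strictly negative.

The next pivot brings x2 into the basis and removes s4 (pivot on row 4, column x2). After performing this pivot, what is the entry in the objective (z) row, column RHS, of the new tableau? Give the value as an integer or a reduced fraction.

Pivot element is row 4, column x2: 4.
Normalize row 4: new (row 4, RHS) = (8/5)/4 = 2/5.
z-row ← z-row − (-1)·(new row 4): 8/5 − (-1)·(2/5) = 2.

2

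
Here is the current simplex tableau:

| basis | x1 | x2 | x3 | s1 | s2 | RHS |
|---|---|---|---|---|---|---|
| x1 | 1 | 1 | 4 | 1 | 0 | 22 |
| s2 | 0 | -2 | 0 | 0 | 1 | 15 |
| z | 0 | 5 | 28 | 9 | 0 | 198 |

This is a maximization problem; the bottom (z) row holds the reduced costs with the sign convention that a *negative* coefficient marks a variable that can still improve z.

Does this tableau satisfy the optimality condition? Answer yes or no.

yes

No objective-row coefficient is strictly negative, so no entering variable exists; the tableau is optimal.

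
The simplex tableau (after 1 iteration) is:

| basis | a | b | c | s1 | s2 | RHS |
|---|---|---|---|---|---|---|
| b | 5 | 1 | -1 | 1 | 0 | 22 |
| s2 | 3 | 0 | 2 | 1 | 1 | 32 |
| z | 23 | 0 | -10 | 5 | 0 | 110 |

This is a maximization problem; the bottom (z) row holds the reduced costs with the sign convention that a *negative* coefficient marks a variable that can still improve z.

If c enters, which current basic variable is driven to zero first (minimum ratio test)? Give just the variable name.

Ratios: row 1 (b): entry -1 ≤ 0, skip; row 2 (s2): 32/2 = 16.
Minimum ratio 16 is in the s2 row, so s2 leaves.

s2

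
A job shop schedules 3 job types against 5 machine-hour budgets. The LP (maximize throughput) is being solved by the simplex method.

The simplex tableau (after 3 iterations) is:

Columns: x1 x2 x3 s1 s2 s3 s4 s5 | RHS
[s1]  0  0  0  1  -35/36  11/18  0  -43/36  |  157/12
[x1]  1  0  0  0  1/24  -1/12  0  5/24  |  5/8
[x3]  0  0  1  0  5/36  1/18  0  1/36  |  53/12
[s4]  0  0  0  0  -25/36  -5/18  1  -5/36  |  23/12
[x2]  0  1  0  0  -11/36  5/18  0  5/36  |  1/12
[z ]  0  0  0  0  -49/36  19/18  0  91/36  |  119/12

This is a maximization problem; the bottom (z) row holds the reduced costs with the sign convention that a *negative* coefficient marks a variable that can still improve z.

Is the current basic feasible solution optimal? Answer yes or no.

Column s2 has objective-row coefficient -49/36, which is negative; an improving pivot exists, so not yet optimal.

no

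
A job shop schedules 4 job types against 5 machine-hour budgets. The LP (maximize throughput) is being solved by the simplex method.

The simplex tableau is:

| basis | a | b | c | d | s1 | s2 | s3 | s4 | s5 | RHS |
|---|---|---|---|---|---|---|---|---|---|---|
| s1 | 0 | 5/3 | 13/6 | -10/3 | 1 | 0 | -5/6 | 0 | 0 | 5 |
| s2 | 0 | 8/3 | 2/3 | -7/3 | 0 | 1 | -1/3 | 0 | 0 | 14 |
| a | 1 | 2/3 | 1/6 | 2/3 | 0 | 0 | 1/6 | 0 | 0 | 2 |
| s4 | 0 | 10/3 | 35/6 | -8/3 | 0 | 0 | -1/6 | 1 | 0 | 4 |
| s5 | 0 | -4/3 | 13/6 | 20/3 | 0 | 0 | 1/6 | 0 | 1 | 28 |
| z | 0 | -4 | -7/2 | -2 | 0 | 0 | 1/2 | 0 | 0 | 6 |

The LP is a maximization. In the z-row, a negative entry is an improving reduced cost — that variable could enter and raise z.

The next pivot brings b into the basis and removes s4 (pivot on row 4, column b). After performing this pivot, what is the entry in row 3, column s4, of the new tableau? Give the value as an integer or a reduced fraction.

Pivot element is row 4, column b: 10/3.
Normalize row 4: new (row 4, s4) = 1/(10/3) = 3/10.
row 3 ← row 3 − (2/3)·(new row 4): 0 − (2/3)·(3/10) = -1/5.

-1/5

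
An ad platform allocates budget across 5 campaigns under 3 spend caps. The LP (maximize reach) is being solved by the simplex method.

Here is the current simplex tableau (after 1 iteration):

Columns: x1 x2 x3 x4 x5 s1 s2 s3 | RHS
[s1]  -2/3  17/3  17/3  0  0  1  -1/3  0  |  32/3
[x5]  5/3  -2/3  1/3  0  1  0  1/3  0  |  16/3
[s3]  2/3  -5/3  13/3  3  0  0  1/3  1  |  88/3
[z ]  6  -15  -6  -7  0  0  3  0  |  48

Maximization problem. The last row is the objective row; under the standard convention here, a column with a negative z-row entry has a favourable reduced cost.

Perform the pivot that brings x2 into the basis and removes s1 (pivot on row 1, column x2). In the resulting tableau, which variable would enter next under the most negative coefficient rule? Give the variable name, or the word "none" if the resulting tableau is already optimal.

x4

Pivot element 17/3. New z-row = old z-row − (-15)·(row 1/(17/3)).
Updated z-row coefficients: x1: 72/17, x2: 0, x3: 9, x4: -7, x5: 0, s1: 45/17, s2: 36/17, s3: 0.
The most negative is -7 in column x4, so x4 would enter next.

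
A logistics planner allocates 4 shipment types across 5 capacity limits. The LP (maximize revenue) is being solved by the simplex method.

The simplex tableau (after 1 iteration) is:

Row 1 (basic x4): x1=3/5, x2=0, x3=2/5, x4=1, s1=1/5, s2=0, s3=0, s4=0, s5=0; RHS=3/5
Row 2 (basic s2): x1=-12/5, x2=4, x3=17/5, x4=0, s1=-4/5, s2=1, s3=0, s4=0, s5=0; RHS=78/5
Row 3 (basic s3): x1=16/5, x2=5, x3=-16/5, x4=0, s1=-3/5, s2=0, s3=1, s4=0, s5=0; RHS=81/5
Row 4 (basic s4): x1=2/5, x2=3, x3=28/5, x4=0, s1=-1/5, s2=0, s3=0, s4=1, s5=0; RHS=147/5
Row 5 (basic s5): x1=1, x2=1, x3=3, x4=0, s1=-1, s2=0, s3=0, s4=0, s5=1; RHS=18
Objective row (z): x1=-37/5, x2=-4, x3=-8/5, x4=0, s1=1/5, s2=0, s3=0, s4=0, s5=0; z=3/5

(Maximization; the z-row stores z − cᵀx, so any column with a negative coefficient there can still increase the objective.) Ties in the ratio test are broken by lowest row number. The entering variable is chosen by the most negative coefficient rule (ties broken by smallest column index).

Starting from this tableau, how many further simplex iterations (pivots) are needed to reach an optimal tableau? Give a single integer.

pivot: x1 in, x4 out → z = 8
pivot: x2 in, s3 out → z = 92/5
pivot: x3 in, s2 out → z = 2664/139
No improving column remains; optimal.

3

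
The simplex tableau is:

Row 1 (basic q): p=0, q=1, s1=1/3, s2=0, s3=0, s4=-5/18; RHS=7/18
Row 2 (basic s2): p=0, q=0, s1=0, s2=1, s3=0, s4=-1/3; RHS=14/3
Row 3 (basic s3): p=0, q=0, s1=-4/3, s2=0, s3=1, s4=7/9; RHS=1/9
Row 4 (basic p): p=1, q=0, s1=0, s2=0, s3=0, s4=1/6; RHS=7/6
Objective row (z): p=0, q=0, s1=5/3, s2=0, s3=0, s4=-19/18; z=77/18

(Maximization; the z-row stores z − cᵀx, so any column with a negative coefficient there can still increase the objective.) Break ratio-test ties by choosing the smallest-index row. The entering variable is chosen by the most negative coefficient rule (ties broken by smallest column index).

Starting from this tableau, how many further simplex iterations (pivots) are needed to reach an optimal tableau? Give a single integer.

pivot: s4 in, s3 out → z = 31/7
pivot: s1 in, p out → z = 5
No improving column remains; optimal.

2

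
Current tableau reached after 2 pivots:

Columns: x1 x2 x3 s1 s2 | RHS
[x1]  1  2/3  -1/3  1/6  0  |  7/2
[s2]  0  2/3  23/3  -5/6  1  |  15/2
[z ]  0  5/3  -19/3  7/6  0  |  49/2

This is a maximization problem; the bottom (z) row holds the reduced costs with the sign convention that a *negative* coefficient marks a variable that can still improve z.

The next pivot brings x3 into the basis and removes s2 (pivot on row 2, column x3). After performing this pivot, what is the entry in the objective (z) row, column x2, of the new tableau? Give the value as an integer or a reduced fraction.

Pivot element is row 2, column x3: 23/3.
Normalize row 2: new (row 2, x2) = (2/3)/(23/3) = 2/23.
z-row ← z-row − (-19/3)·(new row 2): 5/3 − (-19/3)·(2/23) = 51/23.

51/23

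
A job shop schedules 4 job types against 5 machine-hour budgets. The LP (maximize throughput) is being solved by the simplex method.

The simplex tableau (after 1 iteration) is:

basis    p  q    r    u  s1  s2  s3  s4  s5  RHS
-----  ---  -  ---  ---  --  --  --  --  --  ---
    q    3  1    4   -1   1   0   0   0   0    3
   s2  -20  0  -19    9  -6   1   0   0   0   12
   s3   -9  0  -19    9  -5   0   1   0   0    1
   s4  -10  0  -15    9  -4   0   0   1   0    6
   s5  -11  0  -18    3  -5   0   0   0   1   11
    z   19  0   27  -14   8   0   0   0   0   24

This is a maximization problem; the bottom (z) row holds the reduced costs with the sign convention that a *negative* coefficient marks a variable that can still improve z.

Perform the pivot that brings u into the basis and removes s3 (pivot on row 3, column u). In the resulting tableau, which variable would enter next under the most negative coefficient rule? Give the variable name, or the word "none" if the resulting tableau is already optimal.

r

Pivot element 9. New z-row = old z-row − (-14)·(row 3/9).
Updated z-row coefficients: p: 5, q: 0, r: -23/9, u: 0, s1: 2/9, s2: 0, s3: 14/9, s4: 0, s5: 0.
The most negative is -23/9 in column r, so r would enter next.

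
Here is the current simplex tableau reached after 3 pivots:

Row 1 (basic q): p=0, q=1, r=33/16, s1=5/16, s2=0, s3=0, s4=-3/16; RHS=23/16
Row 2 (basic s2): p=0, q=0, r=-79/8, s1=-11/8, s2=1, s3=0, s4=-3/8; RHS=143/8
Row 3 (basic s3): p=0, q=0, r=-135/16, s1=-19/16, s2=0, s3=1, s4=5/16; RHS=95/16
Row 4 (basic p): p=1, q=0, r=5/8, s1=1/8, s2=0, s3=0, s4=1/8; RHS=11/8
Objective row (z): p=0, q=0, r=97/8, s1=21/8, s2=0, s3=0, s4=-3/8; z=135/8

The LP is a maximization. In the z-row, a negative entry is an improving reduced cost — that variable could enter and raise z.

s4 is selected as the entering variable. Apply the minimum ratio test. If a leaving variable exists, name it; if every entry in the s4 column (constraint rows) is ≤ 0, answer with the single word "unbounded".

Ratios: row 1 (q): entry -3/16 ≤ 0, skip; row 2 (s2): entry -3/8 ≤ 0, skip; row 3 (s3): (95/16)/(5/16) = 19; row 4 (p): (11/8)/(1/8) = 11.
Minimum ratio is in the p row, so p leaves.

p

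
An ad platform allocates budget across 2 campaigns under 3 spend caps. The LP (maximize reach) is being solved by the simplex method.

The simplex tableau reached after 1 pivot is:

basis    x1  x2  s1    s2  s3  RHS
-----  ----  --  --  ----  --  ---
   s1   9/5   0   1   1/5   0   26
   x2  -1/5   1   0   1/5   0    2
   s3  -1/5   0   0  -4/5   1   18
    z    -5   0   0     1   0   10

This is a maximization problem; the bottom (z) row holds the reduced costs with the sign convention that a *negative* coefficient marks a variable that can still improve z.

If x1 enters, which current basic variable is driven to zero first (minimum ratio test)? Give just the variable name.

s1

Ratios: row 1 (s1): 26/(9/5) = 130/9; row 2 (x2): entry -1/5 ≤ 0, skip; row 3 (s3): entry -1/5 ≤ 0, skip.
Minimum ratio 130/9 is in the s1 row, so s1 leaves.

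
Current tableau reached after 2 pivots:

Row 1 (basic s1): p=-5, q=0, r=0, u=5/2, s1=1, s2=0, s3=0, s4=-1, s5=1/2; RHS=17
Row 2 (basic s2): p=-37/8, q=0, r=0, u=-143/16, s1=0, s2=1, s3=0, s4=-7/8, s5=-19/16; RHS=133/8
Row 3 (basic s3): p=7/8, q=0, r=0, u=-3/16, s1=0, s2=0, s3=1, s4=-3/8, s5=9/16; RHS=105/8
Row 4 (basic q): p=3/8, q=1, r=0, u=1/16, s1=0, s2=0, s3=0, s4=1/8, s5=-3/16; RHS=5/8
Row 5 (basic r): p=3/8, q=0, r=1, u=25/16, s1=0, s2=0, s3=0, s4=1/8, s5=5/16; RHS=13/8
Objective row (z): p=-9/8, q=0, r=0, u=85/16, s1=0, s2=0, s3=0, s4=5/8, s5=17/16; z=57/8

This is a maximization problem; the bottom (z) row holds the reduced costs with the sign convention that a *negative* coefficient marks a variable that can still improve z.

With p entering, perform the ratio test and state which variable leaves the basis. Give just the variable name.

q

Ratios: row 1 (s1): entry -5 ≤ 0, skip; row 2 (s2): entry -37/8 ≤ 0, skip; row 3 (s3): (105/8)/(7/8) = 15; row 4 (q): (5/8)/(3/8) = 5/3; row 5 (r): (13/8)/(3/8) = 13/3.
Minimum ratio 5/3 is in the q row, so q leaves.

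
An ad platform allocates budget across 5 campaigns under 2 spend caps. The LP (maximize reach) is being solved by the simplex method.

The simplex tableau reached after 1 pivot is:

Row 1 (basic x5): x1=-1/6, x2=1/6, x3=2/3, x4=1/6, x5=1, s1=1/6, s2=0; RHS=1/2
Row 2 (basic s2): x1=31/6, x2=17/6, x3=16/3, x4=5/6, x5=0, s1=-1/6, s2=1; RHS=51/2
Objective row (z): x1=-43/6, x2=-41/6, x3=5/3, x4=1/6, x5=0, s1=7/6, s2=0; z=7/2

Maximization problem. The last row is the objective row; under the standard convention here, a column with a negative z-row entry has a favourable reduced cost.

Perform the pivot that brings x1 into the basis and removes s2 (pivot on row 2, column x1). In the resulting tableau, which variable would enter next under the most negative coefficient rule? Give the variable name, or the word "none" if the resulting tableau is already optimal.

x2

Pivot element 31/6. New z-row = old z-row − (-43/6)·(row 2/(31/6)).
Updated z-row coefficients: x1: 0, x2: -90/31, x3: 281/31, x4: 41/31, x5: 0, s1: 29/31, s2: 43/31.
The most negative is -90/31 in column x2, so x2 would enter next.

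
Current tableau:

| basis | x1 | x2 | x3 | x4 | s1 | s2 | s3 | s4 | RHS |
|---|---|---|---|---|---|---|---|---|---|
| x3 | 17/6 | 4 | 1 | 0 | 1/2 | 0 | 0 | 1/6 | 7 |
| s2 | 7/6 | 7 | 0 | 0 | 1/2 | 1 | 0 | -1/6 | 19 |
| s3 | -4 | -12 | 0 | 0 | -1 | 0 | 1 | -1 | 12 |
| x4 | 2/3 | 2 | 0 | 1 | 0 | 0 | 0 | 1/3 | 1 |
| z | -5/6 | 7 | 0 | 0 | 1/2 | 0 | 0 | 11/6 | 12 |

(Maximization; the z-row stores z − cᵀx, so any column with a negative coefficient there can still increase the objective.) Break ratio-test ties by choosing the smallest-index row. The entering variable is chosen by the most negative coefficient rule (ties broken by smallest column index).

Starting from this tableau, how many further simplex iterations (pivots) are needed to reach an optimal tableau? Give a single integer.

pivot: x1 in, x4 out → z = 53/4
No improving column remains; optimal.

1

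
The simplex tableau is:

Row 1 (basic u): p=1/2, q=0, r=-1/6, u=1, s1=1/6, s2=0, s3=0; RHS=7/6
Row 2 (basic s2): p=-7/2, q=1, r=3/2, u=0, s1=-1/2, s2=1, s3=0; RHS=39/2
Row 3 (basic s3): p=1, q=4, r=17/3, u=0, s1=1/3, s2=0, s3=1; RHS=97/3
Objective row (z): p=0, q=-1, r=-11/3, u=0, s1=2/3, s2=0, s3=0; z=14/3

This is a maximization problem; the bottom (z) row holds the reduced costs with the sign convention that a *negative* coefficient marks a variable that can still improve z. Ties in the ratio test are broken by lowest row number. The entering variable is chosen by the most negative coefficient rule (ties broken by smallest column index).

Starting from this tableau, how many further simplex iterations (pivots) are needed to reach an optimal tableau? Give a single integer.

1

pivot: r in, s3 out → z = 435/17
No improving column remains; optimal.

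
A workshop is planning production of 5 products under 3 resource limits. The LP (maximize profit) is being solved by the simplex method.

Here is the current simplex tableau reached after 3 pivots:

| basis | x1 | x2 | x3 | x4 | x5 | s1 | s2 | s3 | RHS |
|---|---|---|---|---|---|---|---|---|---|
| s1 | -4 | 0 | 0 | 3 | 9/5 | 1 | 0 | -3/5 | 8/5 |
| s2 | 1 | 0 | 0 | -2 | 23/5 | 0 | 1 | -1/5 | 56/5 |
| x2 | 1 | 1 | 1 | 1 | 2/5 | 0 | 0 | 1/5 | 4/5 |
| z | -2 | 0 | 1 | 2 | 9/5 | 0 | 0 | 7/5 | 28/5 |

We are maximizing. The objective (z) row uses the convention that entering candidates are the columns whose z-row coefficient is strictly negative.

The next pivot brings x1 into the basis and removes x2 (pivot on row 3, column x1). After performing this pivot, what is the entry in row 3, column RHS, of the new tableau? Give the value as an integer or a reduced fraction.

4/5

Pivot element is row 3, column x1: 1.
Normalize row 3: new (row 3, RHS) = (4/5)/1 = 4/5.
Row 3 is the pivot row, so the entry is 4/5.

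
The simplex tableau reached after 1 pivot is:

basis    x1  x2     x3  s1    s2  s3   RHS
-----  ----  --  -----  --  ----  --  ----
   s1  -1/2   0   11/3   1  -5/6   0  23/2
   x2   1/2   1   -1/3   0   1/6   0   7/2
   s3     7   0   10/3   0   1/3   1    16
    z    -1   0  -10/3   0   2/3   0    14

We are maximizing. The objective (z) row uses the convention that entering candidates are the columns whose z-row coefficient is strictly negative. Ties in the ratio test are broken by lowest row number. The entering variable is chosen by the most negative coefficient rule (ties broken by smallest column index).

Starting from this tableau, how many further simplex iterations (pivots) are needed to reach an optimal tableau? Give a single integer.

2

pivot: x3 in, s1 out → z = 269/11
pivot: x1 in, s3 out → z = 1047/41
No improving column remains; optimal.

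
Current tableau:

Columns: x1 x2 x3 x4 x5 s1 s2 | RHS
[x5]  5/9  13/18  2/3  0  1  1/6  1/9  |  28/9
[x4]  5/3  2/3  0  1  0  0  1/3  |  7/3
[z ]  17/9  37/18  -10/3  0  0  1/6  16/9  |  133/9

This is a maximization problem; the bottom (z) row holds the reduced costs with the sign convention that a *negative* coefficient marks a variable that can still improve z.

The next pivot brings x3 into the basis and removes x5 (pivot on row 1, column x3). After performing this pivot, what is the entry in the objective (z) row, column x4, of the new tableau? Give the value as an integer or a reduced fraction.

Pivot element is row 1, column x3: 2/3.
Normalize row 1: new (row 1, x4) = 0/(2/3) = 0.
z-row ← z-row − (-10/3)·(new row 1): 0 − (-10/3)·0 = 0.

0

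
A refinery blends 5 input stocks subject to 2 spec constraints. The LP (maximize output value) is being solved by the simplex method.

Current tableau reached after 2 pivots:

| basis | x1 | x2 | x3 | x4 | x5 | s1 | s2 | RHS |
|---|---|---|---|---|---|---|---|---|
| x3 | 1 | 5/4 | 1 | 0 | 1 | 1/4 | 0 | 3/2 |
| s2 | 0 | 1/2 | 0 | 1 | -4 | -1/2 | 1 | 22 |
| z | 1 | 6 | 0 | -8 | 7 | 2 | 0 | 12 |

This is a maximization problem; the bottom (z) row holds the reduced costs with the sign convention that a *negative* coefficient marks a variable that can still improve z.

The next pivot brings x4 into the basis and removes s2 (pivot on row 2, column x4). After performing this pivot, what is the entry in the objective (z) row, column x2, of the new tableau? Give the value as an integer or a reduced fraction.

10

Pivot element is row 2, column x4: 1.
Normalize row 2: new (row 2, x2) = (1/2)/1 = 1/2.
z-row ← z-row − (-8)·(new row 2): 6 − (-8)·(1/2) = 10.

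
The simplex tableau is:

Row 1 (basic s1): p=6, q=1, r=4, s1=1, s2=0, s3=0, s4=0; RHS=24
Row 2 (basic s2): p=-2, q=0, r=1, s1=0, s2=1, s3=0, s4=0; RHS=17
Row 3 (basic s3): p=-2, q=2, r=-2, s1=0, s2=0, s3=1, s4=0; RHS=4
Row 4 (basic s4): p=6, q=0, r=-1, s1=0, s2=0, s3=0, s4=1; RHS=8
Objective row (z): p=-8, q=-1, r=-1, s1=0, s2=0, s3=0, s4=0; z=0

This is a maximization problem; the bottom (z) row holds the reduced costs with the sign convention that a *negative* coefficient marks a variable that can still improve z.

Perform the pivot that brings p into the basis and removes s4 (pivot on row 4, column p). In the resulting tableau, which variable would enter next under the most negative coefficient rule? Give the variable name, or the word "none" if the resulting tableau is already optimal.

Pivot element 6. New z-row = old z-row − (-8)·(row 4/6).
Updated z-row coefficients: p: 0, q: -1, r: -7/3, s1: 0, s2: 0, s3: 0, s4: 4/3.
The most negative is -7/3 in column r, so r would enter next.

r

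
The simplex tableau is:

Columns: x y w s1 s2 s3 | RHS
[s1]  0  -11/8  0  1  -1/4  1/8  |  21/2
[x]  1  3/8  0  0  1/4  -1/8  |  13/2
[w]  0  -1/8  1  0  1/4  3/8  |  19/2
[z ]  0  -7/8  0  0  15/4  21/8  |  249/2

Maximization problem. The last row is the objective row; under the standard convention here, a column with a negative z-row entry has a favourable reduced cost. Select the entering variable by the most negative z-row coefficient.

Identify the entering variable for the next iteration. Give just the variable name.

Objective-row coefficients: x: 0, y: -7/8, w: 0, s1: 0, s2: 15/4, s3: 21/8.
The most negative is -7/8 in column y, so y enters.

y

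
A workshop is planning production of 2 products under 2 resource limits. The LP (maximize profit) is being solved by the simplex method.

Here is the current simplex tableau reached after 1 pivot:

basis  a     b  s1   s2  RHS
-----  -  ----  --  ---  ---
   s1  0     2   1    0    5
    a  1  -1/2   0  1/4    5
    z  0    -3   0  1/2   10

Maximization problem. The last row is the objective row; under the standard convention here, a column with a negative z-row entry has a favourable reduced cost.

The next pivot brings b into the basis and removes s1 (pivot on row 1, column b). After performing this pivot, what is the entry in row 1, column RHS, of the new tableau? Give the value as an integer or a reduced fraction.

Pivot element is row 1, column b: 2.
Normalize row 1: new (row 1, RHS) = 5/2 = 5/2.
Row 1 is the pivot row, so the entry is 5/2.

5/2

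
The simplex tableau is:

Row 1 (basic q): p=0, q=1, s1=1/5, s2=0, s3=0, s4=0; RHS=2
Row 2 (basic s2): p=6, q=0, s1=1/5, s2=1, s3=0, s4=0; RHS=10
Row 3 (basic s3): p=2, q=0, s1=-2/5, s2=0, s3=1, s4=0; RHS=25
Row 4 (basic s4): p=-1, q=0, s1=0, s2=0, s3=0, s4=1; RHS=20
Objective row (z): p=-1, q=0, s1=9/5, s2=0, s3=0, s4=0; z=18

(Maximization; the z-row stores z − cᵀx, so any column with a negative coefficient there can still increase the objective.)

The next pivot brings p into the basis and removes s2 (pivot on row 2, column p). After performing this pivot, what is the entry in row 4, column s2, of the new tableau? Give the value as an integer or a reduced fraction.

1/6

Pivot element is row 2, column p: 6.
Normalize row 2: new (row 2, s2) = 1/6 = 1/6.
row 4 ← row 4 − (-1)·(new row 2): 0 − (-1)·(1/6) = 1/6.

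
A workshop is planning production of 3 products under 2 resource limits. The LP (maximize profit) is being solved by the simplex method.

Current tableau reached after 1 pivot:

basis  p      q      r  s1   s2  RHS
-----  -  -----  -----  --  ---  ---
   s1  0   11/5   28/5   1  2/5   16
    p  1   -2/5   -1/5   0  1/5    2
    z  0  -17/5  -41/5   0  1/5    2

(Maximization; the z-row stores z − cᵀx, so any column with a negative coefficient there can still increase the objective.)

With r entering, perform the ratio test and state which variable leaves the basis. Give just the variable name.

s1

Ratios: row 1 (s1): 16/(28/5) = 20/7; row 2 (p): entry -1/5 ≤ 0, skip.
Minimum ratio 20/7 is in the s1 row, so s1 leaves.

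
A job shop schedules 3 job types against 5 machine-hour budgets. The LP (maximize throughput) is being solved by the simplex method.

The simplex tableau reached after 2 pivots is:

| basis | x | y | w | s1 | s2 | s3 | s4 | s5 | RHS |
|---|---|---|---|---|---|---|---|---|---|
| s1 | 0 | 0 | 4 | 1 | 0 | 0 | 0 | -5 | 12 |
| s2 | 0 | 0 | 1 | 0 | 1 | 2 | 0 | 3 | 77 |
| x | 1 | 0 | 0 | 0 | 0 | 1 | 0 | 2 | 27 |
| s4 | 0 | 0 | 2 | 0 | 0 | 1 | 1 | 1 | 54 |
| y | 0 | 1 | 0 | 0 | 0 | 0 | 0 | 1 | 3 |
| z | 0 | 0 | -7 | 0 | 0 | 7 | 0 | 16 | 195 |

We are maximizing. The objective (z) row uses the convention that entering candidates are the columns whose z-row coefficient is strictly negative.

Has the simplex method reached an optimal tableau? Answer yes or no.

no

Column w has objective-row coefficient -7, which is negative; an improving pivot exists, so not yet optimal.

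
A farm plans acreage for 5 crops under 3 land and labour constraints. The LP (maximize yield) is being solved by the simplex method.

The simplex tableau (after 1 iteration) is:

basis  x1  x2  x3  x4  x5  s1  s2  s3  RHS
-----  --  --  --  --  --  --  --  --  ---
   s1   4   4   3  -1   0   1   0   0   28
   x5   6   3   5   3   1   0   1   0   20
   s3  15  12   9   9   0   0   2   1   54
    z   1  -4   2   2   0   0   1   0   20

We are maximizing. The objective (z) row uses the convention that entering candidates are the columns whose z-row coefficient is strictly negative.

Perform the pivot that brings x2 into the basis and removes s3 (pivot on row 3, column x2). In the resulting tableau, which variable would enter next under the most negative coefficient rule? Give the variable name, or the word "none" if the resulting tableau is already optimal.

none

Pivot element 12. New z-row = old z-row − (-4)·(row 3/12).
Updated z-row coefficients: x1: 6, x2: 0, x3: 5, x4: 5, x5: 0, s1: 0, s2: 5/3, s3: 1/3.
No coefficient is strictly negative; the tableau after this pivot is optimal.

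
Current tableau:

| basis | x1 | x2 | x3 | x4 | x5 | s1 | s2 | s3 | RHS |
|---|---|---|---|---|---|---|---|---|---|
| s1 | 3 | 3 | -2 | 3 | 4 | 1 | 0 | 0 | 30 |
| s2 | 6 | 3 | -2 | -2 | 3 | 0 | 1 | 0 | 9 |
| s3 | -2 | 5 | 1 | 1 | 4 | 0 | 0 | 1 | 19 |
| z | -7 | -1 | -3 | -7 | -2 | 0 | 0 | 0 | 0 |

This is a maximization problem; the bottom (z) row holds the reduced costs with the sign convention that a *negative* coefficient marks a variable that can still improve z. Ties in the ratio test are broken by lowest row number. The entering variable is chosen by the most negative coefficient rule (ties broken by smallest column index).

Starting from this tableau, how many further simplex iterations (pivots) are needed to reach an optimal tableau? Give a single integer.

3

pivot: x1 in, s2 out → z = 21/2
pivot: x4 in, s1 out → z = 70
pivot: x3 in, s3 out → z = 4357/10
No improving column remains; optimal.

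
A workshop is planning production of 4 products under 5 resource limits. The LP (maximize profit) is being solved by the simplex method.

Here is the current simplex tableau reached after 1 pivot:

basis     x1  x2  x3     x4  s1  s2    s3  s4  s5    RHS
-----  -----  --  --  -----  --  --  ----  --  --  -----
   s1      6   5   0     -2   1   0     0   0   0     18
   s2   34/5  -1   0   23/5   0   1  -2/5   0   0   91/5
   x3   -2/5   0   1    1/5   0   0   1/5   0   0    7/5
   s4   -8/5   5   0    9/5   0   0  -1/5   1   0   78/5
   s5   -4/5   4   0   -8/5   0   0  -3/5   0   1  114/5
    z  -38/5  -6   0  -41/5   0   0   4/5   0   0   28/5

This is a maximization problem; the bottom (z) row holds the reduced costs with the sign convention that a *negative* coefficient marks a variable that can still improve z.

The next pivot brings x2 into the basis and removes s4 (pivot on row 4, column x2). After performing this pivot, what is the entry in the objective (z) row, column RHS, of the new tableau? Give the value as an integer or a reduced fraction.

608/25

Pivot element is row 4, column x2: 5.
Normalize row 4: new (row 4, RHS) = (78/5)/5 = 78/25.
z-row ← z-row − (-6)·(new row 4): 28/5 − (-6)·(78/25) = 608/25.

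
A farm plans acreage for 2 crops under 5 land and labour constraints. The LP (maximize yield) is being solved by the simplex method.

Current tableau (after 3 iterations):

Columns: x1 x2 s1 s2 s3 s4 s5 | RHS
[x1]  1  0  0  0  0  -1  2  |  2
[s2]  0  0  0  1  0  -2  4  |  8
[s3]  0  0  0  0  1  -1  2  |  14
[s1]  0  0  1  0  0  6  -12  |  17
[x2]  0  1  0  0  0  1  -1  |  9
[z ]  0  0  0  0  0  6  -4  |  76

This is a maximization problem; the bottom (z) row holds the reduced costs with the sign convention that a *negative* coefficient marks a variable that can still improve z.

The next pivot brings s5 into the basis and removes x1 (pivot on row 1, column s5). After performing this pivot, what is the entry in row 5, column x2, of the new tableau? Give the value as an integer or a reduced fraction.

1

Pivot element is row 1, column s5: 2.
Normalize row 1: new (row 1, x2) = 0/2 = 0.
row 5 ← row 5 − (-1)·(new row 1): 1 − (-1)·0 = 1.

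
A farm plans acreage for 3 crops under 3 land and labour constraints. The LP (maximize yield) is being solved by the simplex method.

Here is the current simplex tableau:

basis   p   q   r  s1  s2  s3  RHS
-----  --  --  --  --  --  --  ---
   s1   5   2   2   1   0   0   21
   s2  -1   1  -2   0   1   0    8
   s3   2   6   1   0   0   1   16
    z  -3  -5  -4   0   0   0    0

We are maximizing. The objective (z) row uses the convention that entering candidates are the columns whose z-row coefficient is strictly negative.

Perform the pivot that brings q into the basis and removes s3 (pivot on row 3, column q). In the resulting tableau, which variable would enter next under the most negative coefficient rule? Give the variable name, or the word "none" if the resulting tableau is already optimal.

Pivot element 6. New z-row = old z-row − (-5)·(row 3/6).
Updated z-row coefficients: p: -4/3, q: 0, r: -19/6, s1: 0, s2: 0, s3: 5/6.
The most negative is -19/6 in column r, so r would enter next.

r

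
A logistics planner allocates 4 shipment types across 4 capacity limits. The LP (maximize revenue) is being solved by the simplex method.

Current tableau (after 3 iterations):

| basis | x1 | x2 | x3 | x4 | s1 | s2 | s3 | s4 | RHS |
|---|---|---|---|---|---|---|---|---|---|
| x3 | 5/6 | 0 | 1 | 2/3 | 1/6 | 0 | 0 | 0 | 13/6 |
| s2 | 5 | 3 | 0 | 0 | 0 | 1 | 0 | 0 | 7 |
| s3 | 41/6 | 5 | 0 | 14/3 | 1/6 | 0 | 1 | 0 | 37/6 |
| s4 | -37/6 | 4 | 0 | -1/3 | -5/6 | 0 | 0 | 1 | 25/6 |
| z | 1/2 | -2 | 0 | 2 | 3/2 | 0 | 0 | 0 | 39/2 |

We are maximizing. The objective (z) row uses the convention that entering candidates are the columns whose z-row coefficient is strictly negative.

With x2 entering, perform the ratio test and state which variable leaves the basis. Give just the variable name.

s4

Ratios: row 1 (x3): entry 0 ≤ 0, skip; row 2 (s2): 7/3 = 7/3; row 3 (s3): (37/6)/5 = 37/30; row 4 (s4): (25/6)/4 = 25/24.
Minimum ratio 25/24 is in the s4 row, so s4 leaves.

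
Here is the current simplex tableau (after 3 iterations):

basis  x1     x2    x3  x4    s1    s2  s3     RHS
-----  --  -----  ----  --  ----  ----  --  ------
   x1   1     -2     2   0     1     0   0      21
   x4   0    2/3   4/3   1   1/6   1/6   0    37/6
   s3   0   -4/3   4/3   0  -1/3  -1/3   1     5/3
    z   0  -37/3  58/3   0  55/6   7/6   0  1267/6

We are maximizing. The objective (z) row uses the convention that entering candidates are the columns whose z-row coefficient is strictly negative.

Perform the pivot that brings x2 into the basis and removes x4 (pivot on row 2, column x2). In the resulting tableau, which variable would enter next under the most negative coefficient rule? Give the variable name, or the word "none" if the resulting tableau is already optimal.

Pivot element 2/3. New z-row = old z-row − (-37/3)·(row 2/(2/3)).
Updated z-row coefficients: x1: 0, x2: 0, x3: 44, x4: 37/2, s1: 49/4, s2: 17/4, s3: 0.
No coefficient is strictly negative; the tableau after this pivot is optimal.

none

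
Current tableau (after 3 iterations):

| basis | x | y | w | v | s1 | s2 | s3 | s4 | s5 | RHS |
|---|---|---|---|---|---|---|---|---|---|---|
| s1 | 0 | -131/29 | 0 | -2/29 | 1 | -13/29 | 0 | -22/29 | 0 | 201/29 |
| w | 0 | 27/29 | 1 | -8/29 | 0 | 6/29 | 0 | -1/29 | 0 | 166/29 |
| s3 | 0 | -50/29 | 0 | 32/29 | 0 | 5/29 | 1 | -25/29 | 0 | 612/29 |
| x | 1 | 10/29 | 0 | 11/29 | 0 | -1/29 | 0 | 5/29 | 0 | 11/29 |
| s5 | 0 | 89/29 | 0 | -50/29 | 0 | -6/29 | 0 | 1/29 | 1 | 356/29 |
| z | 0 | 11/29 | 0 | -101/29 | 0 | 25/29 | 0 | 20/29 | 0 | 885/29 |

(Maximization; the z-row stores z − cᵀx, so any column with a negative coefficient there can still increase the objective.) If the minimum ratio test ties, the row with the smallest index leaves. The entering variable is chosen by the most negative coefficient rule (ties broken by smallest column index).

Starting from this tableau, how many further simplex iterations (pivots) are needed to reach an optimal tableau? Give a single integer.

1

pivot: v in, x out → z = 34
No improving column remains; optimal.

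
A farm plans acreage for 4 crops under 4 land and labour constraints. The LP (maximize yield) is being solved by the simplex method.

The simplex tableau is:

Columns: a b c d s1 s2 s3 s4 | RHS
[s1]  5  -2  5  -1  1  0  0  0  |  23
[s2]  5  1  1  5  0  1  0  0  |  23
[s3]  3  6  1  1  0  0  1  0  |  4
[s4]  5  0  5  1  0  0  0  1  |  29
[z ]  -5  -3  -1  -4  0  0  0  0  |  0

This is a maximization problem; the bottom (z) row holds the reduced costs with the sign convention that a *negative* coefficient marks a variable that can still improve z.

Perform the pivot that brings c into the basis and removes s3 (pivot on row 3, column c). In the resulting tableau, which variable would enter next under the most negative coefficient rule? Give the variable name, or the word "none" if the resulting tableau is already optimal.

Pivot element 1. New z-row = old z-row − (-1)·(row 3/1).
Updated z-row coefficients: a: -2, b: 3, c: 0, d: -3, s1: 0, s2: 0, s3: 1, s4: 0.
The most negative is -3 in column d, so d would enter next.

d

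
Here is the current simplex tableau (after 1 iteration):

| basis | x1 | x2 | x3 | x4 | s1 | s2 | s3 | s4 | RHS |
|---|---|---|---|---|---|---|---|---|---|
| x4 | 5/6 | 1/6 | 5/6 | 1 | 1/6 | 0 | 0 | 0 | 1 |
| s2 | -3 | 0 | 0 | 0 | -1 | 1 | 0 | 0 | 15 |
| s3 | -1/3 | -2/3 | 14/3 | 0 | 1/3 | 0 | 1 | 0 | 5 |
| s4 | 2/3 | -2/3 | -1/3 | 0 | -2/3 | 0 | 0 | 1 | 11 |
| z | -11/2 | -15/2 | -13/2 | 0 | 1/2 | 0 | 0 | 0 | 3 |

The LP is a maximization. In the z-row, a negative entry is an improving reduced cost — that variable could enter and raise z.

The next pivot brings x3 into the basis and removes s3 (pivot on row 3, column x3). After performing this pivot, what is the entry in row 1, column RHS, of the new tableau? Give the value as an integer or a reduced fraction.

Pivot element is row 3, column x3: 14/3.
Normalize row 3: new (row 3, RHS) = 5/(14/3) = 15/14.
row 1 ← row 1 − (5/6)·(new row 3): 1 − (5/6)·(15/14) = 3/28.

3/28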